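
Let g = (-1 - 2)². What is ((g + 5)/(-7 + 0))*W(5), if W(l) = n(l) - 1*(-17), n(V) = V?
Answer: -44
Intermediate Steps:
g = 9 (g = (-3)² = 9)
W(l) = 17 + l (W(l) = l - 1*(-17) = l + 17 = 17 + l)
((g + 5)/(-7 + 0))*W(5) = ((9 + 5)/(-7 + 0))*(17 + 5) = (14/(-7))*22 = (14*(-⅐))*22 = -2*22 = -44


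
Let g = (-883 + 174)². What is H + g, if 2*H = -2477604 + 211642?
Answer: -630300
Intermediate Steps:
g = 502681 (g = (-709)² = 502681)
H = -1132981 (H = (-2477604 + 211642)/2 = (½)*(-2265962) = -1132981)
H + g = -1132981 + 502681 = -630300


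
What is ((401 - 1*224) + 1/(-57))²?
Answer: 101767744/3249 ≈ 31323.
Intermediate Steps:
((401 - 1*224) + 1/(-57))² = ((401 - 224) - 1/57)² = (177 - 1/57)² = (10088/57)² = 101767744/3249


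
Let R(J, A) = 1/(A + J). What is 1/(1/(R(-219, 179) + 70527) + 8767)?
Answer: 2821079/24732399633 ≈ 0.00011406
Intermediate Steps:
1/(1/(R(-219, 179) + 70527) + 8767) = 1/(1/(1/(179 - 219) + 70527) + 8767) = 1/(1/(1/(-40) + 70527) + 8767) = 1/(1/(-1/40 + 70527) + 8767) = 1/(1/(2821079/40) + 8767) = 1/(40/2821079 + 8767) = 1/(24732399633/2821079) = 2821079/24732399633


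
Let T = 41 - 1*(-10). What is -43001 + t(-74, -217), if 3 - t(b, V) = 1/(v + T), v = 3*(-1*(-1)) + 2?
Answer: -2407889/56 ≈ -42998.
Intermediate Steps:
v = 5 (v = 3*1 + 2 = 3 + 2 = 5)
T = 51 (T = 41 + 10 = 51)
t(b, V) = 167/56 (t(b, V) = 3 - 1/(5 + 51) = 3 - 1/56 = 167/56)
-43001 + t(-74, -217) = -43001 + 167/56 = -2407889/56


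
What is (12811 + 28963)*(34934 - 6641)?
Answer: 1181911782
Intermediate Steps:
(12811 + 28963)*(34934 - 6641) = 41774*28293 = 1181911782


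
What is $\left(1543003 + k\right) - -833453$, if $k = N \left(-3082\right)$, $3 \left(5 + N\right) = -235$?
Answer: $\frac{7899868}{3} \approx 2.6333 \cdot 10^{6}$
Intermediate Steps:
$N = - \frac{250}{3}$ ($N = -5 + \frac{1}{3} \left(-235\right) = -5 - \frac{235}{3} = - \frac{250}{3} \approx -83.333$)
$k = \frac{770500}{3}$ ($k = \left(- \frac{250}{3}\right) \left(-3082\right) = \frac{770500}{3} \approx 2.5683 \cdot 10^{5}$)
$\left(1543003 + k\right) - -833453 = \left(1543003 + \frac{770500}{3}\right) - -833453 = \frac{5399509}{3} + 833453 = \frac{7899868}{3}$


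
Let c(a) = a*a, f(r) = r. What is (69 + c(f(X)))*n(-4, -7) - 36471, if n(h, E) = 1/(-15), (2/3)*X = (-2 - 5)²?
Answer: -147343/4 ≈ -36836.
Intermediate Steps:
X = 147/2 (X = 3*(-2 - 5)²/2 = (3/2)*(-7)² = (3/2)*49 = 147/2 ≈ 73.500)
n(h, E) = -1/15
c(a) = a²
(69 + c(f(X)))*n(-4, -7) - 36471 = (69 + (147/2)²)*(-1/15) - 36471 = (69 + 21609/4)*(-1/15) - 36471 = (21885/4)*(-1/15) - 36471 = -1459/4 - 36471 = -147343/4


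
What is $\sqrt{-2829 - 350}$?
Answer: $17 i \sqrt{11} \approx 56.383 i$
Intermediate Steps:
$\sqrt{-2829 - 350} = \sqrt{-3179} = 17 i \sqrt{11}$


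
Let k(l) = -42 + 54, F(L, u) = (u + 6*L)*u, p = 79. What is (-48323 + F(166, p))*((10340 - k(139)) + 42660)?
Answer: 1939466776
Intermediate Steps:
F(L, u) = u*(u + 6*L)
k(l) = 12
(-48323 + F(166, p))*((10340 - k(139)) + 42660) = (-48323 + 79*(79 + 6*166))*((10340 - 1*12) + 42660) = (-48323 + 79*(79 + 996))*((10340 - 12) + 42660) = (-48323 + 79*1075)*(10328 + 42660) = (-48323 + 84925)*52988 = 36602*52988 = 1939466776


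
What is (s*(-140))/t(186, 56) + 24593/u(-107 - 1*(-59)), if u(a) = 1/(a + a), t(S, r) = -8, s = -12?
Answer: -2361138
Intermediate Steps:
u(a) = 1/(2*a)
(s*(-140))/t(186, 56) + 24593/u(-107 - 1*(-59)) = -12*(-140)/(-8) + 24593/((1/(2*(-107 - 1*(-59))))) = 1680*(-1/8) + 24593/((1/(2*(-107 + 59)))) = -210 + 24593/(((1/2)/(-48))) = -210 + 24593/(((1/2)*(-1/48))) = -210 + 24593/(-1/96) = -210 + 24593*(-96) = -210 - 2360928 = -2361138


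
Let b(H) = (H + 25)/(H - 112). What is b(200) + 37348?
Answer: 3286849/88 ≈ 37351.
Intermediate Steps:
b(H) = (25 + H)/(-112 + H)
b(200) + 37348 = (25 + 200)/(-112 + 200) + 37348 = 225/88 + 37348 = 3286849/88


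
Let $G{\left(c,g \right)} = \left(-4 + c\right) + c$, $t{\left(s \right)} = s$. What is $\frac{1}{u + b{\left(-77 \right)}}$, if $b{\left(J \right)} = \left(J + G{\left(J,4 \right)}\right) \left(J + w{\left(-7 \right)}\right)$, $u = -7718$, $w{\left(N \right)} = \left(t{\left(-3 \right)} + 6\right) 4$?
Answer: $\frac{1}{7557} \approx 0.00013233$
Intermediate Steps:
$G{\left(c,g \right)} = -4 + 2 c$
$w{\left(N \right)} = 12$ ($w{\left(N \right)} = \left(-3 + 6\right) 4 = 3 \cdot 4 = 12$)
$b{\left(J \right)} = \left(-4 + 3 J\right) \left(12 + J\right)$ ($b{\left(J \right)} = \left(J + \left(-4 + 2 J\right)\right) \left(J + 12\right) = \left(-4 + 3 J\right) \left(12 + J\right)$)
$\frac{1}{u + b{\left(-77 \right)}} = \frac{1}{-7718 + \left(-48 + 3 \left(-77\right)^{2} + 32 \left(-77\right)\right)} = \frac{1}{-7718 - -15275} = \frac{1}{-7718 + 15275} = \frac{1}{7557}$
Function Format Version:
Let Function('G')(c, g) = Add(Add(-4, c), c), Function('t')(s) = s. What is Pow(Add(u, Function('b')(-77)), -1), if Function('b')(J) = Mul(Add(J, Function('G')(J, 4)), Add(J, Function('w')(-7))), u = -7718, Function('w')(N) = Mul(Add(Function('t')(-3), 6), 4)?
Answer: Rational(1, 7557) ≈ 0.00013233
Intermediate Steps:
Function('G')(c, g) = Add(-4, Mul(2, c))
Function('w')(N) = 12 (Function('w')(N) = Mul(Add(-3, 6), 4) = Mul(3, 4) = 12)
Function('b')(J) = Mul(Add(-4, Mul(3, J)), Add(12, J)) (Function('b')(J) = Mul(Add(J, Add(-4, Mul(2, J))), Add(J, 12)) = Mul(Add(-4, Mul(3, J)), Add(12, J)))
Pow(Add(u, Function('b')(-77)), -1) = Pow(Add(-7718, Add(-48, Mul(3, Pow(-77, 2)), Mul(32, -77))), -1) = Pow(Add(-7718, Add(-48, Mul(3, 5929), -2464)), -1) = Pow(Add(-7718, Add(-48, 17787, -2464)), -1) = Pow(Add(-7718, 15275), -1) = Pow(7557, -1) = Rational(1, 7557)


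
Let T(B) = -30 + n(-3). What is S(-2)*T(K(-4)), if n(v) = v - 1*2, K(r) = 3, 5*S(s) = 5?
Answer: -35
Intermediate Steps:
S(s) = 1 (S(s) = (1/5)*5 = 1)
n(v) = -2 + v (n(v) = v - 2 = -2 + v)
T(B) = -35 (T(B) = -30 + (-2 - 3) = -30 - 5 = -35)
S(-2)*T(K(-4)) = 1*(-35) = -35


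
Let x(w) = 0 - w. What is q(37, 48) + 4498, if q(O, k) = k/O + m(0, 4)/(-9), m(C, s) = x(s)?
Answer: 1498414/333 ≈ 4499.7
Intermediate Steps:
x(w) = -w
m(C, s) = -s
q(O, k) = 4/9 + k/O (q(O, k) = k/O - 1*4/(-9) = k/O - 4*(-⅑) = k/O + 4/9 = 4/9 + k/O)
q(37, 48) + 4498 = (4/9 + 48/37) + 4498 = 580/333 + 4498 = 1498414/333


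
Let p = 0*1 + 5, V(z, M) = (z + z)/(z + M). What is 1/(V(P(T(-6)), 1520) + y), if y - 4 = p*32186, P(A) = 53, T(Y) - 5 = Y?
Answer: 1573/253149288 ≈ 6.2137e-6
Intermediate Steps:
T(Y) = 5 + Y
V(z, M) = 2*z/(M + z) (V(z, M) = (2*z)/(M + z) = 2*z/(M + z))
p = 5 (p = 0 + 5 = 5)
y = 160934 (y = 4 + 5*32186 = 4 + 160930 = 160934)
1/(V(P(T(-6)), 1520) + y) = 1/(2*53/(1520 + 53) + 160934) = 1/(2*53/1573 + 160934) = 1/(2*53*(1/1573) + 160934) = 1/(106/1573 + 160934) = 1/(253149288/1573) = 1573/253149288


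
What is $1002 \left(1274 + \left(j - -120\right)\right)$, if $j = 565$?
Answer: $1962918$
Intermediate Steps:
$1002 \left(1274 + \left(j - -120\right)\right) = 1002 \left(1274 + \left(565 - -120\right)\right) = 1002 \left(1274 + \left(565 + 120\right)\right) = 1002 \left(1274 + 685\right) = 1002 \cdot 1959 = 1962918$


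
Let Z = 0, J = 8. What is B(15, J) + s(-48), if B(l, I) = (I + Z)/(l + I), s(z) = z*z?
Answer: 53000/23 ≈ 2304.3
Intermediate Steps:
s(z) = z²
B(l, I) = I/(I + l) (B(l, I) = (I + 0)/(l + I) = I/(I + l))
B(15, J) + s(-48) = 8/(8 + 15) + (-48)² = 8/23 + 2304 = 53000/23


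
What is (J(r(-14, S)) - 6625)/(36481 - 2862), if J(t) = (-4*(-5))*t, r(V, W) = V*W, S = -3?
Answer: -5785/33619 ≈ -0.17208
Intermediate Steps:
J(t) = 20*t
(J(r(-14, S)) - 6625)/(36481 - 2862) = (20*(-14*(-3)) - 6625)/(36481 - 2862) = (20*42 - 6625)/33619 = (840 - 6625)*(1/33619) = -5785*1/33619 = -5785/33619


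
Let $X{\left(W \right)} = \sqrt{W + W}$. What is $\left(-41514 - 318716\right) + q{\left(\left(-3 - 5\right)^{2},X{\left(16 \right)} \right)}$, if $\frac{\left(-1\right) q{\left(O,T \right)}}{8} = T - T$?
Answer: $-360230$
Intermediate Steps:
$X{\left(W \right)} = \sqrt{2} \sqrt{W}$ ($X{\left(W \right)} = \sqrt{2 W} = \sqrt{2} \sqrt{W}$)
$q{\left(O,T \right)} = 0$ ($q{\left(O,T \right)} = - 8 \left(T - T\right) = \left(-8\right) 0 = 0$)
$\left(-41514 - 318716\right) + q{\left(\left(-3 - 5\right)^{2},X{\left(16 \right)} \right)} = \left(-41514 - 318716\right) + 0 = -360230 + 0 = -360230$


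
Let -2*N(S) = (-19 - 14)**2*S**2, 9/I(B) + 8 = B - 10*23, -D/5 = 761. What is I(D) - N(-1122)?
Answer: 2771324232525/4043 ≈ 6.8546e+8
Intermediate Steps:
D = -3805 (D = -5*761 = -3805)
I(B) = 9/(-238 + B) (I(B) = 9/(-8 + (B - 10*23)) = 9/(-8 + (B - 230)) = 9/(-8 + (-230 + B)) = 9/(-238 + B))
N(S) = -1089*S**2/2 (N(S) = -(-19 - 14)**2*S**2/2 = -(-33)**2*S**2/2 = -1089*S**2/2)
I(D) - N(-1122) = 9/(-238 - 3805) - (-1089)*(-1122)**2/2 = 9/(-4043) - (-1089)*1258884/2 = 9*(-1/4043) - 1*(-685462338) = -9/4043 + 685462338 = 2771324232525/4043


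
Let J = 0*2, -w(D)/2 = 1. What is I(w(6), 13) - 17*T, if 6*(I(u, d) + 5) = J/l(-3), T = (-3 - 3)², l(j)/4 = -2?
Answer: -617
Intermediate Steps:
l(j) = -8 (l(j) = 4*(-2) = -8)
w(D) = -2 (w(D) = -2*1 = -2)
T = 36 (T = (-6)² = 36)
J = 0
I(u, d) = -5 (I(u, d) = -5 + (0/(-8))/6 = -5 + (0*(-⅛))/6 = -5 + (⅙)*0 = -5 + 0 = -5)
I(w(6), 13) - 17*T = -5 - 17*36 = -5 - 612 = -617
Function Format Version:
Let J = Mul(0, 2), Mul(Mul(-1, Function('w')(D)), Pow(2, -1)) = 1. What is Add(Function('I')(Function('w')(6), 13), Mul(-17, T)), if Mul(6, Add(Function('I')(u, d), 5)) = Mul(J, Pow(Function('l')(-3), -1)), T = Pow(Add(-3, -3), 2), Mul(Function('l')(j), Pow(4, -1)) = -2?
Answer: -617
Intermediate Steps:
Function('l')(j) = -8 (Function('l')(j) = Mul(4, -2) = -8)
Function('w')(D) = -2 (Function('w')(D) = Mul(-2, 1) = -2)
T = 36 (T = Pow(-6, 2) = 36)
J = 0
Function('I')(u, d) = -5 (Function('I')(u, d) = Add(-5, Mul(Rational(1, 6), Mul(0, Pow(-8, -1)))) = Add(-5, Mul(Rational(1, 6), Mul(0, Rational(-1, 8)))) = Add(-5, Mul(Rational(1, 6), 0)) = Add(-5, 0) = -5)
Add(Function('I')(Function('w')(6), 13), Mul(-17, T)) = Add(-5, Mul(-17, 36)) = Add(-5, -612) = -617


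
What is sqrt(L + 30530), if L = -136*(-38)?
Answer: sqrt(35698) ≈ 188.94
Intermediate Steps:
L = 5168
sqrt(L + 30530) = sqrt(5168 + 30530) = sqrt(35698)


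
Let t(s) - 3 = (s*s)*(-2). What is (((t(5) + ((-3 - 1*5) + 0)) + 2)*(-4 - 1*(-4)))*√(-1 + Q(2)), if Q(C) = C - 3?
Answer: 0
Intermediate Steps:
Q(C) = -3 + C
t(s) = 3 - 2*s² (t(s) = 3 + (s*s)*(-2) = 3 + s²*(-2) = 3 - 2*s²)
(((t(5) + ((-3 - 1*5) + 0)) + 2)*(-4 - 1*(-4)))*√(-1 + Q(2)) = ((((3 - 2*5²) + ((-3 - 1*5) + 0)) + 2)*(-4 - 1*(-4)))*√(-1 + (-3 + 2)) = ((((3 - 2*25) + ((-3 - 5) + 0)) + 2)*(-4 + 4))*√(-1 - 1) = ((((3 - 50) + (-8 + 0)) + 2)*0)*√(-2) = (((-47 - 8) + 2)*0)*(I*√2) = ((-55 + 2)*0)*(I*√2) = (-53*0)*(I*√2) = 0*(I*√2) = 0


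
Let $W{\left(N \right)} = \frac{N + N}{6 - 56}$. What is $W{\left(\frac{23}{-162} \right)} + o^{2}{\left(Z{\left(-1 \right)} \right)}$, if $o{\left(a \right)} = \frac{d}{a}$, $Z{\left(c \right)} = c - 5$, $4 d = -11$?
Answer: $\frac{27961}{129600} \approx 0.21575$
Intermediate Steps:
$d = - \frac{11}{4}$ ($d = \frac{1}{4} \left(-11\right) = - \frac{11}{4} \approx -2.75$)
$Z{\left(c \right)} = -5 + c$ ($Z{\left(c \right)} = c - 5 = -5 + c$)
$W{\left(N \right)} = - \frac{N}{25}$ ($W{\left(N \right)} = \frac{2 N}{-50} = 2 N \left(- \frac{1}{50}\right) = - \frac{N}{25}$)
$o{\left(a \right)} = - \frac{11}{4 a}$
$W{\left(\frac{23}{-162} \right)} + o^{2}{\left(Z{\left(-1 \right)} \right)} = - \frac{23 \frac{1}{-162}}{25} + \left(- \frac{11}{4 \left(-5 - 1\right)}\right)^{2} = - \frac{23 \left(- \frac{1}{162}\right)}{25} + \left(- \frac{11}{4 \left(-6\right)}\right)^{2} = \left(- \frac{1}{25}\right) \left(- \frac{23}{162}\right) + \left(\left(- \frac{11}{4}\right) \left(- \frac{1}{6}\right)\right)^{2} = \frac{23}{4050} + \left(\frac{11}{24}\right)^{2} = \frac{23}{4050} + \frac{121}{576} = \frac{27961}{129600}$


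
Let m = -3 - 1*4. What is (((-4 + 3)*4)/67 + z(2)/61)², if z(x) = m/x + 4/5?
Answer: 18054001/1670356900 ≈ 0.010808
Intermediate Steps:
m = -7 (m = -3 - 4 = -7)
z(x) = ⅘ - 7/x (z(x) = -7/x + 4/5 = -7/x + 4*(⅕) = -7/x + ⅘ = ⅘ - 7/x)
(((-4 + 3)*4)/67 + z(2)/61)² = (((-4 + 3)*4)/67 + (⅘ - 7/2)/61)² = (-1*4*(1/67) + (⅘ - 7*½)*(1/61))² = (-4*1/67 + (⅘ - 7/2)*(1/61))² = (-4/67 - 27/10*1/61)² = (-4/67 - 27/610)² = (-4249/40870)² = 18054001/1670356900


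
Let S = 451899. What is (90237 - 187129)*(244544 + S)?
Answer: -67479755156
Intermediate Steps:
(90237 - 187129)*(244544 + S) = (90237 - 187129)*(244544 + 451899) = -96892*696443 = -67479755156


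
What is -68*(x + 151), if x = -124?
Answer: -1836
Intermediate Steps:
-68*(x + 151) = -68*(-124 + 151) = -68*27 = -1836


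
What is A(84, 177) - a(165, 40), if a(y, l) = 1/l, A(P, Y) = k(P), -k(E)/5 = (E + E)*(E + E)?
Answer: -5644801/40 ≈ -1.4112e+5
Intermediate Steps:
k(E) = -20*E**2 (k(E) = -5*(E + E)*(E + E) = -5*2*E*2*E = -20*E**2)
A(P, Y) = -20*P**2
A(84, 177) - a(165, 40) = -20*84**2 - 1/40 = -20*7056 - 1*1/40 = -141120 - 1/40 = -5644801/40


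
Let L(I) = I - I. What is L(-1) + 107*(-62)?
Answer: -6634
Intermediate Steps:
L(I) = 0
L(-1) + 107*(-62) = 0 + 107*(-62) = 0 - 6634 = -6634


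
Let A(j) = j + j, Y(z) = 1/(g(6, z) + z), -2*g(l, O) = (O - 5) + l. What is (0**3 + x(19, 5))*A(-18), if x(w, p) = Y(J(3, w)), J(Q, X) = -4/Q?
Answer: 216/7 ≈ 30.857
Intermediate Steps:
g(l, O) = 5/2 - O/2 - l/2 (g(l, O) = -((O - 5) + l)/2 = -((-5 + O) + l)/2 = -(-5 + O + l)/2 = 5/2 - O/2 - l/2)
Y(z) = 1/(-1/2 + z/2) (Y(z) = 1/((5/2 - z/2 - 1/2*6) + z) = 1/((5/2 - z/2 - 3) + z) = 1/((-1/2 - z/2) + z) = 1/(-1/2 + z/2))
x(w, p) = -6/7 (x(w, p) = 2/(-1 - 4/3) = 2/(-7/3) = 2*(-3/7) = -6/7)
A(j) = 2*j
(0**3 + x(19, 5))*A(-18) = (0**3 - 6/7)*(2*(-18)) = (0 - 6/7)*(-36) = -6/7*(-36) = 216/7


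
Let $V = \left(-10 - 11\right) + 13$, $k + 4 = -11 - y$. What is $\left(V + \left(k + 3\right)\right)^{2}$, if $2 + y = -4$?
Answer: $196$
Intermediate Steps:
$y = -6$ ($y = -2 - 4 = -6$)
$k = -9$ ($k = -4 - 5 = -9$)
$V = -8$ ($V = -21 + 13 = -8$)
$\left(V + \left(k + 3\right)\right)^{2} = \left(-8 + \left(-9 + 3\right)\right)^{2} = \left(-8 - 6\right)^{2} = \left(-14\right)^{2} = 196$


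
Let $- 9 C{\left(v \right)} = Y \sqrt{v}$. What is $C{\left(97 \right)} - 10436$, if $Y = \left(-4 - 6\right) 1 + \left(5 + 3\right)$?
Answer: $-10436 + \frac{2 \sqrt{97}}{9} \approx -10434.0$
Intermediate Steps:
$Y = -2$ ($Y = \left(-4 - 6\right) 1 + 8 = \left(-10\right) 1 + 8 = -10 + 8 = -2$)
$C{\left(v \right)} = \frac{2 \sqrt{v}}{9}$ ($C{\left(v \right)} = - \frac{\left(-2\right) \sqrt{v}}{9} = \frac{2 \sqrt{v}}{9}$)
$C{\left(97 \right)} - 10436 = \frac{2 \sqrt{97}}{9} - 10436 = -10436 + \frac{2 \sqrt{97}}{9}$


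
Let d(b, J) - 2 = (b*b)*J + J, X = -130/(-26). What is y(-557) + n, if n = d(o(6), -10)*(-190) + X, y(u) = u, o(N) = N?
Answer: 69368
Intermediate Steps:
X = 5 (X = -130*(-1/26) = 5)
d(b, J) = 2 + J + J*b**2 (d(b, J) = 2 + ((b*b)*J + J) = 2 + (b**2*J + J) = 2 + (J*b**2 + J) = 2 + (J + J*b**2) = 2 + J + J*b**2)
n = 69925 (n = (2 - 10 - 10*6**2)*(-190) + 5 = (2 - 10 - 10*36)*(-190) + 5 = (2 - 10 - 360)*(-190) + 5 = -368*(-190) + 5 = 69920 + 5 = 69925)
y(-557) + n = -557 + 69925 = 69368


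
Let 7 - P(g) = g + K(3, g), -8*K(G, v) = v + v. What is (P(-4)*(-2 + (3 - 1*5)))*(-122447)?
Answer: 4897880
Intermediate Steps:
K(G, v) = -v/4 (K(G, v) = -(v + v)/8 = -v/4)
P(g) = 7 - 3*g/4 (P(g) = 7 - (g - g/4) = 7 - 3*g/4)
(P(-4)*(-2 + (3 - 1*5)))*(-122447) = ((7 - 3/4*(-4))*(-2 + (3 - 1*5)))*(-122447) = ((7 + 3)*(-2 + (3 - 5)))*(-122447) = (10*(-2 - 2))*(-122447) = (10*(-4))*(-122447) = -40*(-122447) = 4897880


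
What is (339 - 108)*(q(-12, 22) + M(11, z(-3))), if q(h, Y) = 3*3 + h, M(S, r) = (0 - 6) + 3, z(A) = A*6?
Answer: -1386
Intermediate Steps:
z(A) = 6*A
M(S, r) = -3 (M(S, r) = -6 + 3 = -3)
q(h, Y) = 9 + h
(339 - 108)*(q(-12, 22) + M(11, z(-3))) = (339 - 108)*((9 - 12) - 3) = 231*(-3 - 3) = 231*(-6) = -1386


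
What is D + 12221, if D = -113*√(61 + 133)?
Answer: 12221 - 113*√194 ≈ 10647.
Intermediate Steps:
D = -113*√194 ≈ -1573.9
D + 12221 = -113*√194 + 12221 = 12221 - 113*√194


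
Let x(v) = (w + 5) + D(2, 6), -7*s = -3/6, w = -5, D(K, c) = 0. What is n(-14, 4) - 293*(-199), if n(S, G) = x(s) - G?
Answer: 58303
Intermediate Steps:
s = 1/14 (s = -(-3)/(7*6) = -⅐*(-½) = 1/14 ≈ 0.071429)
x(v) = 0 (x(v) = (-5 + 5) + 0 = 0 + 0 = 0)
n(S, G) = -G (n(S, G) = 0 - G = -G)
n(-14, 4) - 293*(-199) = -1*4 - 293*(-199) = -4 + 58307 = 58303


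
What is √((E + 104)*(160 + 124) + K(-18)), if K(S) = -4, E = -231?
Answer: 6*I*√1002 ≈ 189.93*I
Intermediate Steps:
√((E + 104)*(160 + 124) + K(-18)) = √((-231 + 104)*(160 + 124) - 4) = √(-127*284 - 4) = √(-36068 - 4) = √(-36072) = 6*I*√1002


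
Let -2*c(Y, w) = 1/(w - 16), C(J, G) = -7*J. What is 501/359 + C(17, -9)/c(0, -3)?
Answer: -1622897/359 ≈ -4520.6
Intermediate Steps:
c(Y, w) = -1/(2*(-16 + w)) (c(Y, w) = -1/(2*(w - 16)) = -1/(2*(-16 + w)))
501/359 + C(17, -9)/c(0, -3) = 501/359 + (-7*17)/((-1/(-32 + 2*(-3)))) = 501*(1/359) - 119/((-1/(-32 - 6))) = 501/359 - 119/((-1/(-38))) = 501/359 - 119/((-1*(-1/38))) = 501/359 - 119/1/38 = 501/359 - 119*38 = 501/359 - 4522 = -1622897/359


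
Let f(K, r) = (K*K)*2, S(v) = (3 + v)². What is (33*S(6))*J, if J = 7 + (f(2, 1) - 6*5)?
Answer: -40095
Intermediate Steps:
f(K, r) = 2*K² (f(K, r) = K²*2 = 2*K²)
J = -15 (J = 7 + (2*2² - 6*5) = 7 + (2*4 - 1*30) = 7 + (8 - 30) = 7 - 22 = -15)
(33*S(6))*J = (33*(3 + 6)²)*(-15) = (33*9²)*(-15) = (33*81)*(-15) = 2673*(-15) = -40095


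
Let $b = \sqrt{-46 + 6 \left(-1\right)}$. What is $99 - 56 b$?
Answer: $99 - 112 i \sqrt{13} \approx 99.0 - 403.82 i$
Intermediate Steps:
$b = 2 i \sqrt{13}$ ($b = \sqrt{-46 - 6} = \sqrt{-52} = 2 i \sqrt{13} \approx 7.2111 i$)
$99 - 56 b = 99 - 56 \cdot 2 i \sqrt{13} = 99 - 112 i \sqrt{13}$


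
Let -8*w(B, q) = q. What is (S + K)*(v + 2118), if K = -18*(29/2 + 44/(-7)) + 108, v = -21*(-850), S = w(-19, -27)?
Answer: -5099328/7 ≈ -7.2848e+5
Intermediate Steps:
w(B, q) = -q/8
S = 27/8 (S = -1/8*(-27) = 27/8 ≈ 3.3750)
v = 17850
K = -279/7 (K = -18*(29*(1/2) + 44*(-1/7)) + 108 = -18*(29/2 - 44/7) + 108 = -18*115/14 + 108 = -1035/7 + 108 = -279/7 ≈ -39.857)
(S + K)*(v + 2118) = (27/8 - 279/7)*(17850 + 2118) = -2043/56*19968 = -5099328/7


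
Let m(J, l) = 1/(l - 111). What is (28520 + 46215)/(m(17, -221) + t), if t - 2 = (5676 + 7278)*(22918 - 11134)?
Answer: 4962404/10135955883 ≈ 0.00048958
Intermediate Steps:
m(J, l) = 1/(-111 + l)
t = 152649938 (t = 2 + (5676 + 7278)*(22918 - 11134) = 2 + 12954*11784 = 2 + 152649936 = 152649938)
(28520 + 46215)/(m(17, -221) + t) = (28520 + 46215)/(1/(-111 - 221) + 152649938) = 74735/(1/(-332) + 152649938) = 74735/(-1/332 + 152649938) = 74735/(50679779415/332) = 74735*(332/50679779415) = 4962404/10135955883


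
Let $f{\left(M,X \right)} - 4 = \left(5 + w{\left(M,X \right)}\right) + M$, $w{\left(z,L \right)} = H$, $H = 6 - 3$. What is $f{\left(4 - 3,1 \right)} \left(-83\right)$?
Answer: $-1079$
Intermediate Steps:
$H = 3$ ($H = 6 - 3 = 3$)
$w{\left(z,L \right)} = 3$
$f{\left(M,X \right)} = 12 + M$ ($f{\left(M,X \right)} = 4 + \left(\left(5 + 3\right) + M\right) = 4 + \left(8 + M\right) = 12 + M$)
$f{\left(4 - 3,1 \right)} \left(-83\right) = \left(12 + \left(4 - 3\right)\right) \left(-83\right) = \left(12 + 1\right) \left(-83\right) = 13 \left(-83\right) = -1079$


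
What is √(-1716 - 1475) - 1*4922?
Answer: -4922 + I*√3191 ≈ -4922.0 + 56.489*I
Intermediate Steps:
√(-1716 - 1475) - 1*4922 = √(-3191) - 4922 = I*√3191 - 4922 = -4922 + I*√3191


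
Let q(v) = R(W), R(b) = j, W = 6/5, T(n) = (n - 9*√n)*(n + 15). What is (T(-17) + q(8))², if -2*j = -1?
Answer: -17271/4 + 1242*I*√17 ≈ -4317.8 + 5120.9*I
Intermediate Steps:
j = ½ (j = -½*(-1) = ½ ≈ 0.50000)
T(n) = (15 + n)*(n - 9*√n) (T(n) = (n - 9*√n)*(15 + n) = (15 + n)*(n - 9*√n))
W = 6/5 (W = 6*(⅕) = 6/5 ≈ 1.2000)
R(b) = ½
q(v) = ½
(T(-17) + q(8))² = (((-17)² - 135*I*√17 - (-153)*I*√17 + 15*(-17)) + ½)² = ((289 - 135*I*√17 - (-153)*I*√17 - 255) + ½)² = ((289 - 135*I*√17 + 153*I*√17 - 255) + ½)² = ((34 + 18*I*√17) + ½)² = (69/2 + 18*I*√17)²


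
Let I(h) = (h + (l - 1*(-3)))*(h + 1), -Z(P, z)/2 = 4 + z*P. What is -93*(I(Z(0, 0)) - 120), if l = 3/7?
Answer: 8184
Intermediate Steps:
l = 3/7 (l = 3*(⅐) = 3/7 ≈ 0.42857)
Z(P, z) = -8 - 2*P*z (Z(P, z) = -2*(4 + z*P) = -2*(4 + P*z) = -8 - 2*P*z)
I(h) = (1 + h)*(24/7 + h) (I(h) = (h + (3/7 - 1*(-3)))*(h + 1) = (h + (3/7 + 3))*(1 + h) = (h + 24/7)*(1 + h) = (24/7 + h)*(1 + h) = (1 + h)*(24/7 + h))
-93*(I(Z(0, 0)) - 120) = -93*((24/7 + (-8 - 2*0*0)² + 31*(-8 - 2*0*0)/7) - 120) = -93*((24/7 + (-8 + 0)² + 31*(-8 + 0)/7) - 120) = -93*((24/7 + (-8)² + (31/7)*(-8)) - 120) = -93*((24/7 + 64 - 248/7) - 120) = -93*(32 - 120) = -93*(-88) = 8184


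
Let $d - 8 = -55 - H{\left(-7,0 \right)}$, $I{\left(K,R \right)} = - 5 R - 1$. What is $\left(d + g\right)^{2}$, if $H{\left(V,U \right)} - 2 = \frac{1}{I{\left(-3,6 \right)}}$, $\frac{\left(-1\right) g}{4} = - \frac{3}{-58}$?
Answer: $\frac{1954347264}{808201} \approx 2418.1$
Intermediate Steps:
$I{\left(K,R \right)} = -1 - 5 R$
$g = - \frac{6}{29}$ ($g = - 4 \left(- \frac{3}{-58}\right) = - 4 \left(\left(-3\right) \left(- \frac{1}{58}\right)\right) = \left(-4\right) \frac{3}{58} = - \frac{6}{29} \approx -0.2069$)
$H{\left(V,U \right)} = \frac{61}{31}$ ($H{\left(V,U \right)} = 2 + \frac{1}{-1 - 30} = 2 + \frac{1}{-31} = 2 - \frac{1}{31} = \frac{61}{31}$)
$d = - \frac{1518}{31}$ ($d = 8 - \frac{1766}{31} = - \frac{1518}{31} \approx -48.968$)
$\left(d + g\right)^{2} = \left(- \frac{1518}{31} - \frac{6}{29}\right)^{2} = \left(- \frac{44208}{899}\right)^{2} = \frac{1954347264}{808201}$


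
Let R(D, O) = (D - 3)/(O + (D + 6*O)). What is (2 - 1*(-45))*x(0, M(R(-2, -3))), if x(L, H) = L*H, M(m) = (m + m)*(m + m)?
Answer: 0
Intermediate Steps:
R(D, O) = (-3 + D)/(D + 7*O)
M(m) = 4*m² (M(m) = (2*m)*(2*m) = 4*m²)
x(L, H) = H*L
(2 - 1*(-45))*x(0, M(R(-2, -3))) = (2 - 1*(-45))*((4*((-3 - 2)/(-2 + 7*(-3)))²)*0) = (2 + 45)*((4*(-5/(-2 - 21))²)*0) = 47*((4*(-5/(-23))²)*0) = 47*((4*(-1/23*(-5))²)*0) = 47*((4*(5/23)²)*0) = 47*((4*(25/529))*0) = 47*((100/529)*0) = 47*0 = 0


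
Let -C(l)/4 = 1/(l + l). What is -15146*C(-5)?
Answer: -30292/5 ≈ -6058.4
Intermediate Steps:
C(l) = -2/l (C(l) = -4/(l + l) = -4*1/(2*l) = -2/l)
-15146*C(-5) = -(-30292)/(-5) = -(-30292)*(-1)/5 = -15146*⅖ = -30292/5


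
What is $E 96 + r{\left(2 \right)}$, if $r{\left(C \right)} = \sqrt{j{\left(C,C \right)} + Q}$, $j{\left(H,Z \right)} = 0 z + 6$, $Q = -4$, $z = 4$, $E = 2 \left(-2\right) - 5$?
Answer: $-864 + \sqrt{2} \approx -862.59$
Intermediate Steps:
$E = -9$ ($E = -4 - 5 = -9$)
$j{\left(H,Z \right)} = 6$ ($j{\left(H,Z \right)} = 0 \cdot 4 + 6 = 0 + 6 = 6$)
$r{\left(C \right)} = \sqrt{2}$ ($r{\left(C \right)} = \sqrt{6 - 4} = \sqrt{2}$)
$E 96 + r{\left(2 \right)} = \left(-9\right) 96 + \sqrt{2} = -864 + \sqrt{2}$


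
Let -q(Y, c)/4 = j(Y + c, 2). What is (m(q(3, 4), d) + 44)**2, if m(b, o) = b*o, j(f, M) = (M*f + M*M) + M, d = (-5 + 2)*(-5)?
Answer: 1336336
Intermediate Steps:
d = 15 (d = -3*(-5) = 15)
j(f, M) = M + M**2 + M*f (j(f, M) = (M*f + M**2) + M = (M**2 + M*f) + M = M + M**2 + M*f)
q(Y, c) = -24 - 8*Y - 8*c (q(Y, c) = -8*(1 + 2 + (Y + c)) = -8*(3 + Y + c) = -4*(6 + 2*Y + 2*c) = -24 - 8*Y - 8*c)
(m(q(3, 4), d) + 44)**2 = ((-24 - 8*3 - 8*4)*15 + 44)**2 = ((-24 - 24 - 32)*15 + 44)**2 = (-80*15 + 44)**2 = (-1200 + 44)**2 = (-1156)**2 = 1336336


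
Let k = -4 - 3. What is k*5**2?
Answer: -175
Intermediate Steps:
k = -7
k*5**2 = -7*5**2 = -7*25 = -175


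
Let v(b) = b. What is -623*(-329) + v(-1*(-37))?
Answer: 205004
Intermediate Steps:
-623*(-329) + v(-1*(-37)) = -623*(-329) - 1*(-37) = 204967 + 37 = 205004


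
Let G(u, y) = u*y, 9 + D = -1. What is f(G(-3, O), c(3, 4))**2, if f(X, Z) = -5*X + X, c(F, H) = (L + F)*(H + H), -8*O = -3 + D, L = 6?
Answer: 1521/4 ≈ 380.25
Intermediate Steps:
D = -10 (D = -9 - 1 = -10)
O = 13/8 (O = -(-3 - 10)/8 = -1/8*(-13) = 13/8 ≈ 1.6250)
c(F, H) = 2*H*(6 + F) (c(F, H) = (6 + F)*(H + H) = (6 + F)*(2*H) = 2*H*(6 + F))
f(X, Z) = -4*X
f(G(-3, O), c(3, 4))**2 = (-(-12)*13/8)**2 = (-4*(-39/8))**2 = (39/2)**2 = 1521/4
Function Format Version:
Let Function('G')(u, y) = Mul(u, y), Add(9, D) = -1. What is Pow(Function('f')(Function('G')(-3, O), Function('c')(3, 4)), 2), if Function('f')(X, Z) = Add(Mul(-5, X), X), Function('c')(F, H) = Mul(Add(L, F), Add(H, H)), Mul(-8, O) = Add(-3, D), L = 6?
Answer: Rational(1521, 4) ≈ 380.25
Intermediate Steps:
D = -10 (D = Add(-9, -1) = -10)
O = Rational(13, 8) (O = Mul(Rational(-1, 8), Add(-3, -10)) = Mul(Rational(-1, 8), -13) = Rational(13, 8) ≈ 1.6250)
Function('c')(F, H) = Mul(2, H, Add(6, F)) (Function('c')(F, H) = Mul(Add(6, F), Add(H, H)) = Mul(Add(6, F), Mul(2, H)) = Mul(2, H, Add(6, F)))
Function('f')(X, Z) = Mul(-4, X)
Pow(Function('f')(Function('G')(-3, O), Function('c')(3, 4)), 2) = Pow(Mul(-4, Mul(-3, Rational(13, 8))), 2) = Pow(Mul(-4, Rational(-39, 8)), 2) = Pow(Rational(39, 2), 2) = Rational(1521, 4)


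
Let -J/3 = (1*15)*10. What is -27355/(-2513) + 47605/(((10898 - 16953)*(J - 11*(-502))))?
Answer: 23999390841/2205046928 ≈ 10.884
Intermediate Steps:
J = -450 (J = -3*1*15*10 = -45*10 = -3*150 = -450)
-27355/(-2513) + 47605/(((10898 - 16953)*(J - 11*(-502)))) = -27355/(-2513) + 47605/(((10898 - 16953)*(-450 - 11*(-502)))) = -27355*(-1/2513) + 47605/((-6055*(-450 + 5522))) = 27355/2513 + 47605/((-6055*5072)) = 27355/2513 + 47605/(-30710960) = 27355/2513 + 47605*(-1/30710960) = 27355/2513 - 9521/6142192 = 23999390841/2205046928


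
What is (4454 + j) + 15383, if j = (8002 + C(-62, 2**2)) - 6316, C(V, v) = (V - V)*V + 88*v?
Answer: 21875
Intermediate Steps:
C(V, v) = 88*v (C(V, v) = 0*V + 88*v = 0 + 88*v = 88*v)
j = 2038 (j = (8002 + 88*2**2) - 6316 = (8002 + 88*4) - 6316 = (8002 + 352) - 6316 = 8354 - 6316 = 2038)
(4454 + j) + 15383 = (4454 + 2038) + 15383 = 6492 + 15383 = 21875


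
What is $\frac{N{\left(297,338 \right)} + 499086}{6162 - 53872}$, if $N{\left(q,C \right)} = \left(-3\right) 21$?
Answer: $- \frac{499023}{47710} \approx -10.46$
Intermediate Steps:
$N{\left(q,C \right)} = -63$
$\frac{N{\left(297,338 \right)} + 499086}{6162 - 53872} = \frac{-63 + 499086}{6162 - 53872} = \frac{499023}{6162 - 53872} = \frac{499023}{-47710} = 499023 \left(- \frac{1}{47710}\right) = - \frac{499023}{47710}$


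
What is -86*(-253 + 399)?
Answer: -12556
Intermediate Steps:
-86*(-253 + 399) = -86*146 = -12556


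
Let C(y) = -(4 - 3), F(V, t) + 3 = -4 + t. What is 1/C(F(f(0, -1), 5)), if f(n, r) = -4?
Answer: -1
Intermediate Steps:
F(V, t) = -7 + t (F(V, t) = -3 + (-4 + t) = -7 + t)
C(y) = -1 (C(y) = -1*1 = -1)
1/C(F(f(0, -1), 5)) = 1/(-1) = -1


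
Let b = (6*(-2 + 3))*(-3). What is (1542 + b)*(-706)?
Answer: -1075944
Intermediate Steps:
b = -18 (b = (6*1)*(-3) = 6*(-3) = -18)
(1542 + b)*(-706) = (1542 - 18)*(-706) = 1524*(-706) = -1075944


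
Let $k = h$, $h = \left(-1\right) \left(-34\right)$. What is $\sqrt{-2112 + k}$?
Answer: $i \sqrt{2078} \approx 45.585 i$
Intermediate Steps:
$h = 34$
$k = 34$
$\sqrt{-2112 + k} = \sqrt{-2112 + 34} = \sqrt{-2078} = i \sqrt{2078}$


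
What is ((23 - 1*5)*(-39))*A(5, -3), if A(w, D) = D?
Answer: 2106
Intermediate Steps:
((23 - 1*5)*(-39))*A(5, -3) = ((23 - 1*5)*(-39))*(-3) = ((23 - 5)*(-39))*(-3) = (18*(-39))*(-3) = -702*(-3) = 2106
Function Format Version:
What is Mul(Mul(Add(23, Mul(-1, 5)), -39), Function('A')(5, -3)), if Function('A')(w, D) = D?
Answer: 2106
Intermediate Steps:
Mul(Mul(Add(23, Mul(-1, 5)), -39), Function('A')(5, -3)) = Mul(Mul(Add(23, Mul(-1, 5)), -39), -3) = Mul(Mul(Add(23, -5), -39), -3) = Mul(Mul(18, -39), -3) = Mul(-702, -3) = 2106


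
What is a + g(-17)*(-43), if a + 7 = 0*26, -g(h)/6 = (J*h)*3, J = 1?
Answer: -13165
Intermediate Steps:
g(h) = -18*h (g(h) = -6*1*h*3 = -6*h*3 = -18*h)
a = -7 (a = -7 + 0*26 = -7 + 0 = -7)
a + g(-17)*(-43) = -7 - 18*(-17)*(-43) = -7 + 306*(-43) = -7 - 13158 = -13165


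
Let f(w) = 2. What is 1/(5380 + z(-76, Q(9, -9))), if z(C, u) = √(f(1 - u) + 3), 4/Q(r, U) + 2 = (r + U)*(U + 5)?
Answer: 1076/5788879 - √5/28944395 ≈ 0.00018580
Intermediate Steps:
Q(r, U) = 4/(-2 + (5 + U)*(U + r)) (Q(r, U) = 4/(-2 + (r + U)*(U + 5)) = 4/(-2 + (U + r)*(5 + U)) = 4/(-2 + (5 + U)*(U + r)))
z(C, u) = √5 (z(C, u) = √(2 + 3) = √5)
1/(5380 + z(-76, Q(9, -9))) = 1/(5380 + √5)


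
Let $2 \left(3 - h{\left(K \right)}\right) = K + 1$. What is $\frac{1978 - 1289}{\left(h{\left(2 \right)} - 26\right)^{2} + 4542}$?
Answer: $\frac{2756}{20569} \approx 0.13399$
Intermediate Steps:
$h{\left(K \right)} = \frac{5}{2} - \frac{K}{2}$ ($h{\left(K \right)} = 3 - \frac{K + 1}{2} = 3 - \frac{1 + K}{2} = 3 - \left(\frac{1}{2} + \frac{K}{2}\right) = \frac{5}{2} - \frac{K}{2}$)
$\frac{1978 - 1289}{\left(h{\left(2 \right)} - 26\right)^{2} + 4542} = \frac{1978 - 1289}{\left(\left(\frac{5}{2} - 1\right) - 26\right)^{2} + 4542} = \frac{689}{\left(\left(\frac{5}{2} - 1\right) - 26\right)^{2} + 4542} = \frac{689}{\left(\frac{3}{2} - 26\right)^{2} + 4542} = \frac{689}{\left(- \frac{49}{2}\right)^{2} + 4542} = \frac{689}{\frac{2401}{4} + 4542} = \frac{689}{\frac{20569}{4}} = 689 \cdot \frac{4}{20569} = \frac{2756}{20569}$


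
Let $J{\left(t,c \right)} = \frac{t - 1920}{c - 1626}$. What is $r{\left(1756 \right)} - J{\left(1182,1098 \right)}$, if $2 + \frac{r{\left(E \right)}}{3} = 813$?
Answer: $\frac{213981}{88} \approx 2431.6$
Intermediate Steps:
$r{\left(E \right)} = 2433$ ($r{\left(E \right)} = -6 + 3 \cdot 813 = -6 + 2439 = 2433$)
$J{\left(t,c \right)} = \frac{-1920 + t}{-1626 + c}$
$r{\left(1756 \right)} - J{\left(1182,1098 \right)} = 2433 - \frac{-1920 + 1182}{-1626 + 1098} = 2433 - \frac{1}{-528} \left(-738\right) = 2433 - \left(- \frac{1}{528}\right) \left(-738\right) = 2433 - \frac{123}{88} = \frac{213981}{88}$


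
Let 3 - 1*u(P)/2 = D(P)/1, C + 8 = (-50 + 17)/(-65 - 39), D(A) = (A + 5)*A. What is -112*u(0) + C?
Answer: -70687/104 ≈ -679.68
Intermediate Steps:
D(A) = A*(5 + A) (D(A) = (5 + A)*A = A*(5 + A))
C = -799/104 (C = -8 + (-50 + 17)/(-65 - 39) = -8 - 33/(-104) = -8 - 33*(-1/104) = -8 + 33/104 = -799/104 ≈ -7.6827)
u(P) = 6 - 2*P*(5 + P) (u(P) = 6 - 2*P*(5 + P)/1 = 6 - 2*P*(5 + P))
-112*u(0) + C = -112*(6 - 2*0*(5 + 0)) - 799/104 = -112*(6 - 2*0*5) - 799/104 = -112*(6 + 0) - 799/104 = -112*6 - 799/104 = -672 - 799/104 = -70687/104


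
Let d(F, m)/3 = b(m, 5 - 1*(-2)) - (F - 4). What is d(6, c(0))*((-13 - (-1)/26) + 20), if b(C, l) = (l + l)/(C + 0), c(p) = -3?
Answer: -1830/13 ≈ -140.77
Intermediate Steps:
b(C, l) = 2*l/C (b(C, l) = (2*l)/C = 2*l/C)
d(F, m) = 12 - 3*F + 42/m (d(F, m) = 3*(2*(5 - 1*(-2))/m - (F - 4)) = 3*(2*(5 + 2)/m - (-4 + F)) = 3*(2*7/m + (4 - F)) = 3*(14/m + (4 - F)) = 3*(4 - F + 14/m) = 12 - 3*F + 42/m)
d(6, c(0))*((-13 - (-1)/26) + 20) = (12 - 3*6 + 42/(-3))*((-13 - (-1)/26) + 20) = (12 - 18 + 42*(-⅓))*((-13 - (-1)/26) + 20) = (12 - 18 - 14)*((-13 - 1*(-1/26)) + 20) = -20*((-13 + 1/26) + 20) = -20*(-337/26 + 20) = -20*183/26 = -1830/13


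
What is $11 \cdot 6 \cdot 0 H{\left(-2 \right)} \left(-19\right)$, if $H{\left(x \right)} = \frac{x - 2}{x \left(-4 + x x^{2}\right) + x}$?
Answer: $0$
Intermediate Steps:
$H{\left(x \right)} = \frac{-2 + x}{x + x \left(-4 + x^{3}\right)}$ ($H{\left(x \right)} = \frac{-2 + x}{x \left(-4 + x^{3}\right) + x} = \frac{-2 + x}{x + x \left(-4 + x^{3}\right)}$)
$11 \cdot 6 \cdot 0 H{\left(-2 \right)} \left(-19\right) = 11 \cdot 6 \cdot 0 \frac{-2 - 2}{\left(-2\right) \left(-3 + \left(-2\right)^{3}\right)} \left(-19\right) = 11 \cdot 0 \left(\left(- \frac{1}{2}\right) \frac{1}{-3 - 8} \left(-4\right)\right) \left(-19\right) = 11 \cdot 0 \left(\left(- \frac{1}{2}\right) \frac{1}{-11} \left(-4\right)\right) \left(-19\right) = 11 \cdot 0 \left(\left(- \frac{1}{2}\right) \left(- \frac{1}{11}\right) \left(-4\right)\right) \left(-19\right) = 11 \cdot 0 \left(- \frac{2}{11}\right) \left(-19\right) = 11 \cdot 0 \left(-19\right) = 0 \left(-19\right) = 0$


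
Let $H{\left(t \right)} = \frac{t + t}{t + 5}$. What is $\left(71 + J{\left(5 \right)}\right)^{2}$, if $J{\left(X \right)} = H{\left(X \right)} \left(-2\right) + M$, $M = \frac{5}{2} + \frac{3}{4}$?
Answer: $\frac{83521}{16} \approx 5220.1$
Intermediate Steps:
$M = \frac{13}{4}$ ($M = 5 \cdot \frac{1}{2} + 3 \cdot \frac{1}{4} = \frac{5}{2} + \frac{3}{4} = \frac{13}{4} \approx 3.25$)
$H{\left(t \right)} = \frac{2 t}{5 + t}$
$J{\left(X \right)} = \frac{13}{4} - \frac{4 X}{5 + X}$ ($J{\left(X \right)} = \frac{2 X}{5 + X} \left(-2\right) + \frac{13}{4} = - \frac{4 X}{5 + X} + \frac{13}{4} = \frac{13}{4} - \frac{4 X}{5 + X}$)
$\left(71 + J{\left(5 \right)}\right)^{2} = \left(71 + \frac{65 - 15}{4 \left(5 + 5\right)}\right)^{2} = \left(71 + \frac{65 - 15}{4 \cdot 10}\right)^{2} = \left(71 + \frac{1}{4} \cdot \frac{1}{10} \cdot 50\right)^{2} = \left(71 + \frac{5}{4}\right)^{2} = \left(\frac{289}{4}\right)^{2} = \frac{83521}{16}$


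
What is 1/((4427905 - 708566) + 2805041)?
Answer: 1/6524380 ≈ 1.5327e-7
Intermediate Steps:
1/((4427905 - 708566) + 2805041) = 1/(3719339 + 2805041) = 1/6524380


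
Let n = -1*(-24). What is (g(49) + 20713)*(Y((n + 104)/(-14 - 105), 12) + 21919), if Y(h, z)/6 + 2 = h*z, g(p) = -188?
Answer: 53318141425/119 ≈ 4.4805e+8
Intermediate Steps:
n = 24
Y(h, z) = -12 + 6*h*z (Y(h, z) = -12 + 6*(h*z) = -12 + 6*h*z)
(g(49) + 20713)*(Y((n + 104)/(-14 - 105), 12) + 21919) = (-188 + 20713)*((-12 + 6*((24 + 104)/(-14 - 105))*12) + 21919) = 20525*((-12 + 6*(128/(-119))*12) + 21919) = 20525*((-12 + 6*(128*(-1/119))*12) + 21919) = 20525*((-12 + 6*(-128/119)*12) + 21919) = 20525*((-12 - 9216/119) + 21919) = 20525*(-10644/119 + 21919) = 20525*(2597717/119) = 53318141425/119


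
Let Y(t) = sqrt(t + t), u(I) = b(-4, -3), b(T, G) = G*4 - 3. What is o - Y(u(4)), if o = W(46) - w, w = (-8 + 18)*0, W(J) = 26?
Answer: 26 - I*sqrt(30) ≈ 26.0 - 5.4772*I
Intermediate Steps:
b(T, G) = -3 + 4*G (b(T, G) = 4*G - 3 = -3 + 4*G)
u(I) = -15 (u(I) = -3 + 4*(-3) = -3 - 12 = -15)
w = 0 (w = 10*0 = 0)
Y(t) = sqrt(2)*sqrt(t) (Y(t) = sqrt(2*t) = sqrt(2)*sqrt(t))
o = 26 (o = 26 - 1*0 = 26 + 0 = 26)
o - Y(u(4)) = 26 - sqrt(2)*sqrt(-15) = 26 - sqrt(2)*I*sqrt(15) = 26 - I*sqrt(30)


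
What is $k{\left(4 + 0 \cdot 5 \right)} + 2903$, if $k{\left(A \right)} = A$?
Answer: $2907$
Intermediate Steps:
$k{\left(4 + 0 \cdot 5 \right)} + 2903 = \left(4 + 0 \cdot 5\right) + 2903 = \left(4 + 0\right) + 2903 = 4 + 2903 = 2907$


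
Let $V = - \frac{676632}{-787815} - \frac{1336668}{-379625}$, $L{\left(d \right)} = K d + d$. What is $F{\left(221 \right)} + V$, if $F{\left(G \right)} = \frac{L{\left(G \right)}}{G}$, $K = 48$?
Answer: $\frac{1064303514853}{19938284625} \approx 53.38$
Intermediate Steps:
$L{\left(d \right)} = 49 d$ ($L{\left(d \right)} = 48 d + d = 49 d$)
$V = \frac{87327568228}{19938284625}$ ($V = \left(-676632\right) \left(- \frac{1}{787815}\right) - - \frac{1336668}{379625} = \frac{225544}{262605} + \frac{1336668}{379625} = \frac{87327568228}{19938284625} \approx 4.3799$)
$F{\left(G \right)} = 49$ ($F{\left(G \right)} = \frac{49 G}{G} = 49$)
$F{\left(221 \right)} + V = 49 + \frac{87327568228}{19938284625} = \frac{1064303514853}{19938284625}$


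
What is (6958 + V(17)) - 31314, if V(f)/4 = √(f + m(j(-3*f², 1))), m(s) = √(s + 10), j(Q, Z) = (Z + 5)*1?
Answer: -24356 + 4*√21 ≈ -24338.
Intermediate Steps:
j(Q, Z) = 5 + Z (j(Q, Z) = (5 + Z)*1 = 5 + Z)
m(s) = √(10 + s)
V(f) = 4*√(4 + f) (V(f) = 4*√(f + √(10 + (5 + 1))) = 4*√(f + √(10 + 6)) = 4*√(f + √16) = 4*√(f + 4) = 4*√(4 + f))
(6958 + V(17)) - 31314 = (6958 + 4*√(4 + 17)) - 31314 = (6958 + 4*√21) - 31314 = -24356 + 4*√21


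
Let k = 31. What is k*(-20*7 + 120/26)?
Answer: -54560/13 ≈ -4196.9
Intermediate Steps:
k*(-20*7 + 120/26) = 31*(-20*7 + 120/26) = 31*(-140 + 120*(1/26)) = 31*(-140 + 60/13) = 31*(-1760/13) = -54560/13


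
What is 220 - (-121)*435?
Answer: 52855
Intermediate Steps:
220 - (-121)*435 = 220 - 121*(-435) = 220 + 52635 = 52855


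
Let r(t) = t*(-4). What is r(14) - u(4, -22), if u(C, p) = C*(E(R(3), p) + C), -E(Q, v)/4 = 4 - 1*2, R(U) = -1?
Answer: -40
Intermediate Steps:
E(Q, v) = -8 (E(Q, v) = -4*(4 - 1*2) = -4*(4 - 2) = -4*2 = -8)
u(C, p) = C*(-8 + C)
r(t) = -4*t
r(14) - u(4, -22) = -4*14 - 4*(-8 + 4) = -56 - 4*(-4) = -56 - 1*(-16) = -56 + 16 = -40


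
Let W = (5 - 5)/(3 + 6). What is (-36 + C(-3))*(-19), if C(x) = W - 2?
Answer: 722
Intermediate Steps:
W = 0 (W = 0/9 = 0*(⅑) = 0)
C(x) = -2 (C(x) = 0 - 2 = -2)
(-36 + C(-3))*(-19) = (-36 - 2)*(-19) = -38*(-19) = 722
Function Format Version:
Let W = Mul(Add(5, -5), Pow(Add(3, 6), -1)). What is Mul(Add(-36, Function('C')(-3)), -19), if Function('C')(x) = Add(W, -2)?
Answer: 722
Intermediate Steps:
W = 0 (W = Mul(0, Pow(9, -1)) = Mul(0, Rational(1, 9)) = 0)
Function('C')(x) = -2 (Function('C')(x) = Add(0, -2) = -2)
Mul(Add(-36, Function('C')(-3)), -19) = Mul(Add(-36, -2), -19) = Mul(-38, -19) = 722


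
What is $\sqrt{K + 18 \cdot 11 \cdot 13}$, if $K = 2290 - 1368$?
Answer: $2 \sqrt{874} \approx 59.127$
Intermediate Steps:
$K = 922$
$\sqrt{K + 18 \cdot 11 \cdot 13} = \sqrt{922 + 18 \cdot 11 \cdot 13} = \sqrt{922 + 198 \cdot 13} = \sqrt{922 + 2574} = \sqrt{3496} = 2 \sqrt{874}$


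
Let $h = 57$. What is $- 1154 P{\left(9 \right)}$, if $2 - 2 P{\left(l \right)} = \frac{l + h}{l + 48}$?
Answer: $- \frac{9232}{19} \approx -485.89$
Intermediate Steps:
$P{\left(l \right)} = 1 - \frac{57 + l}{2 \left(48 + l\right)}$ ($P{\left(l \right)} = 1 - \frac{\left(l + 57\right) \frac{1}{l + 48}}{2} = 1 - \frac{\left(57 + l\right) \frac{1}{48 + l}}{2} = 1 - \frac{\frac{1}{48 + l} \left(57 + l\right)}{2} = 1 - \frac{57 + l}{2 \left(48 + l\right)}$)
$- 1154 P{\left(9 \right)} = - 1154 \frac{39 + 9}{2 \left(48 + 9\right)} = - 1154 \cdot \frac{1}{2} \cdot \frac{1}{57} \cdot 48 = \left(-1154\right) \frac{8}{19} = - \frac{9232}{19}$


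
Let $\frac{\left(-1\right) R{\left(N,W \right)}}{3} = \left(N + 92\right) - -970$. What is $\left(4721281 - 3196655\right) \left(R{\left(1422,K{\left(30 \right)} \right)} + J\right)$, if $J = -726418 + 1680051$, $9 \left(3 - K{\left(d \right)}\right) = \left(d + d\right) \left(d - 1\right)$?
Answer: $1442572153306$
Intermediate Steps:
$K{\left(d \right)} = 3 - \frac{2 d \left(-1 + d\right)}{9}$ ($K{\left(d \right)} = 3 - \frac{\left(d + d\right) \left(d - 1\right)}{9} = 3 - \frac{2 d \left(-1 + d\right)}{9}$)
$R{\left(N,W \right)} = -3186 - 3 N$ ($R{\left(N,W \right)} = - 3 \left(\left(N + 92\right) - -970\right) = - 3 \left(\left(92 + N\right) + 970\right) = - 3 \left(1062 + N\right) = -3186 - 3 N$)
$J = 953633$
$\left(4721281 - 3196655\right) \left(R{\left(1422,K{\left(30 \right)} \right)} + J\right) = \left(4721281 - 3196655\right) \left(\left(-3186 - 4266\right) + 953633\right) = 1524626 \left(\left(-3186 - 4266\right) + 953633\right) = 1524626 \left(-7452 + 953633\right) = 1524626 \cdot 946181 = 1442572153306$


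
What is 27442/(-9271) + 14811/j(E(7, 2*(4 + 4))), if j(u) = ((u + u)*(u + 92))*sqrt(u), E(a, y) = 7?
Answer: -27442/9271 + 4937*sqrt(7)/3234 ≈ 1.0790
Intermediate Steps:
j(u) = 2*u**(3/2)*(92 + u) (j(u) = ((2*u)*(92 + u))*sqrt(u) = (2*u*(92 + u))*sqrt(u) = 2*u**(3/2)*(92 + u))
27442/(-9271) + 14811/j(E(7, 2*(4 + 4))) = 27442/(-9271) + 14811/((2*7**(3/2)*(92 + 7))) = 27442*(-1/9271) + 14811/((2*(7*sqrt(7))*99)) = -27442/9271 + 14811/((1386*sqrt(7))) = -27442/9271 + 14811*(sqrt(7)/9702) = -27442/9271 + 4937*sqrt(7)/3234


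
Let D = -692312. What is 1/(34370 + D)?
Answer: -1/657942 ≈ -1.5199e-6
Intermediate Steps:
1/(34370 + D) = 1/(34370 - 692312) = 1/(-657942) = -1/657942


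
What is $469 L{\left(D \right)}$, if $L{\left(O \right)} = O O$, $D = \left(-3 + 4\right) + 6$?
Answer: $22981$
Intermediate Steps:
$D = 7$ ($D = 1 + 6 = 7$)
$L{\left(O \right)} = O^{2}$
$469 L{\left(D \right)} = 469 \cdot 7^{2} = 469 \cdot 49 = 22981$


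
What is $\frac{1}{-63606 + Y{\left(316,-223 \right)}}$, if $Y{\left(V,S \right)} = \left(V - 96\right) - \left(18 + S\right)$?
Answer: $- \frac{1}{63181} \approx -1.5828 \cdot 10^{-5}$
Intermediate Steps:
$Y{\left(V,S \right)} = -114 + V - S$ ($Y{\left(V,S \right)} = \left(-96 + V\right) - \left(18 + S\right) = -114 + V - S$)
$\frac{1}{-63606 + Y{\left(316,-223 \right)}} = \frac{1}{-63606 - -425} = \frac{1}{-63606 + \left(-114 + 316 + 223\right)} = \frac{1}{-63606 + 425} = \frac{1}{-63181} = - \frac{1}{63181}$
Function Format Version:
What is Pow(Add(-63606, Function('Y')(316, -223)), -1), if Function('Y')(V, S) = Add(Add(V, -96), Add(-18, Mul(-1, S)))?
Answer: Rational(-1, 63181) ≈ -1.5828e-5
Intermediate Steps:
Function('Y')(V, S) = Add(-114, V, Mul(-1, S)) (Function('Y')(V, S) = Add(Add(-96, V), Add(-18, Mul(-1, S))) = Add(-114, V, Mul(-1, S)))
Pow(Add(-63606, Function('Y')(316, -223)), -1) = Pow(Add(-63606, Add(-114, 316, Mul(-1, -223))), -1) = Pow(Add(-63606, Add(-114, 316, 223)), -1) = Pow(Add(-63606, 425), -1) = Pow(-63181, -1) = Rational(-1, 63181)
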